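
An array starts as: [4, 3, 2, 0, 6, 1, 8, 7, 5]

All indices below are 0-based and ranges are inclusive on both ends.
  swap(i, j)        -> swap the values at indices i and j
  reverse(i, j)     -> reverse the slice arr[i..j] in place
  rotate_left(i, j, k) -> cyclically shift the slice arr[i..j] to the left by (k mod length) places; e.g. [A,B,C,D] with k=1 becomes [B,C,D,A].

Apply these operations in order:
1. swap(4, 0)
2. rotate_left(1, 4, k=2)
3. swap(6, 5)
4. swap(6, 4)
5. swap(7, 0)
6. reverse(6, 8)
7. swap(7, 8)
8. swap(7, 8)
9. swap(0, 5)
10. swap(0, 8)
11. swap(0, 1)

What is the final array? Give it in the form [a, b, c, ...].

After 1 (swap(4, 0)): [6, 3, 2, 0, 4, 1, 8, 7, 5]
After 2 (rotate_left(1, 4, k=2)): [6, 0, 4, 3, 2, 1, 8, 7, 5]
After 3 (swap(6, 5)): [6, 0, 4, 3, 2, 8, 1, 7, 5]
After 4 (swap(6, 4)): [6, 0, 4, 3, 1, 8, 2, 7, 5]
After 5 (swap(7, 0)): [7, 0, 4, 3, 1, 8, 2, 6, 5]
After 6 (reverse(6, 8)): [7, 0, 4, 3, 1, 8, 5, 6, 2]
After 7 (swap(7, 8)): [7, 0, 4, 3, 1, 8, 5, 2, 6]
After 8 (swap(7, 8)): [7, 0, 4, 3, 1, 8, 5, 6, 2]
After 9 (swap(0, 5)): [8, 0, 4, 3, 1, 7, 5, 6, 2]
After 10 (swap(0, 8)): [2, 0, 4, 3, 1, 7, 5, 6, 8]
After 11 (swap(0, 1)): [0, 2, 4, 3, 1, 7, 5, 6, 8]

Answer: [0, 2, 4, 3, 1, 7, 5, 6, 8]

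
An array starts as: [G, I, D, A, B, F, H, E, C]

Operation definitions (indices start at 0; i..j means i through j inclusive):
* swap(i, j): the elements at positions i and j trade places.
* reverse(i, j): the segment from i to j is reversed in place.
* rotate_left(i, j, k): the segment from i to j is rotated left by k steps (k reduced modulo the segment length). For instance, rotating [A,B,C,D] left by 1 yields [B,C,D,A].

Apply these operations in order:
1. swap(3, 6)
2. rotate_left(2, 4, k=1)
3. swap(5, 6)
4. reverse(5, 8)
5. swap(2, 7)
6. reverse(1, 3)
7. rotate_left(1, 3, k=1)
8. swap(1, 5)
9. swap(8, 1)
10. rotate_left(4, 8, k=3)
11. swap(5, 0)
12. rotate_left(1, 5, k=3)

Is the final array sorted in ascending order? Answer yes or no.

Answer: no

Derivation:
After 1 (swap(3, 6)): [G, I, D, H, B, F, A, E, C]
After 2 (rotate_left(2, 4, k=1)): [G, I, H, B, D, F, A, E, C]
After 3 (swap(5, 6)): [G, I, H, B, D, A, F, E, C]
After 4 (reverse(5, 8)): [G, I, H, B, D, C, E, F, A]
After 5 (swap(2, 7)): [G, I, F, B, D, C, E, H, A]
After 6 (reverse(1, 3)): [G, B, F, I, D, C, E, H, A]
After 7 (rotate_left(1, 3, k=1)): [G, F, I, B, D, C, E, H, A]
After 8 (swap(1, 5)): [G, C, I, B, D, F, E, H, A]
After 9 (swap(8, 1)): [G, A, I, B, D, F, E, H, C]
After 10 (rotate_left(4, 8, k=3)): [G, A, I, B, H, C, D, F, E]
After 11 (swap(5, 0)): [C, A, I, B, H, G, D, F, E]
After 12 (rotate_left(1, 5, k=3)): [C, H, G, A, I, B, D, F, E]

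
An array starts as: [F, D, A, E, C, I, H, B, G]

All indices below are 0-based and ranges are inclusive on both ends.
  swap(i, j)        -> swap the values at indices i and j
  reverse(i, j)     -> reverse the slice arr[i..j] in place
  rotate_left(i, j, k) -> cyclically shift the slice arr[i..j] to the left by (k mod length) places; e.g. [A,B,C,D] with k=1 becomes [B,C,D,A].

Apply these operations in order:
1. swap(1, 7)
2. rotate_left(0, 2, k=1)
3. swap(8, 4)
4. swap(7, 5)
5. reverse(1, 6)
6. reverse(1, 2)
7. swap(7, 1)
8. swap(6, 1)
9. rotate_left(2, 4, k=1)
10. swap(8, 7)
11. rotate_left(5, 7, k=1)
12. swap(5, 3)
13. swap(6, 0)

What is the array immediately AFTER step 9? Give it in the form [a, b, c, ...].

After 1 (swap(1, 7)): [F, B, A, E, C, I, H, D, G]
After 2 (rotate_left(0, 2, k=1)): [B, A, F, E, C, I, H, D, G]
After 3 (swap(8, 4)): [B, A, F, E, G, I, H, D, C]
After 4 (swap(7, 5)): [B, A, F, E, G, D, H, I, C]
After 5 (reverse(1, 6)): [B, H, D, G, E, F, A, I, C]
After 6 (reverse(1, 2)): [B, D, H, G, E, F, A, I, C]
After 7 (swap(7, 1)): [B, I, H, G, E, F, A, D, C]
After 8 (swap(6, 1)): [B, A, H, G, E, F, I, D, C]
After 9 (rotate_left(2, 4, k=1)): [B, A, G, E, H, F, I, D, C]

Answer: [B, A, G, E, H, F, I, D, C]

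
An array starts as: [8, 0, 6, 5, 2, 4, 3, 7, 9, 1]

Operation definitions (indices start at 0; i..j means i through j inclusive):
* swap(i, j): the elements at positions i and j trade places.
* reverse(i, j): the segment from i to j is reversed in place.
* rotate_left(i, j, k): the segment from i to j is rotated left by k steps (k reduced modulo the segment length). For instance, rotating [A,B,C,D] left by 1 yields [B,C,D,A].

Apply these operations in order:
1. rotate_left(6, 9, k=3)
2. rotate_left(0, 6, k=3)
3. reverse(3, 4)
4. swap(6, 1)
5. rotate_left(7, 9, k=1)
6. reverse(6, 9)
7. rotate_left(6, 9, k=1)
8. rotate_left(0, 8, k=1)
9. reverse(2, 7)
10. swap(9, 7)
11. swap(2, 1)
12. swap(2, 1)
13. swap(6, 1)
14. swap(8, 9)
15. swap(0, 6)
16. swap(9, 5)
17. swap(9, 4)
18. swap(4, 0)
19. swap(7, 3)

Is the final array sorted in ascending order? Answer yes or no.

After 1 (rotate_left(6, 9, k=3)): [8, 0, 6, 5, 2, 4, 1, 3, 7, 9]
After 2 (rotate_left(0, 6, k=3)): [5, 2, 4, 1, 8, 0, 6, 3, 7, 9]
After 3 (reverse(3, 4)): [5, 2, 4, 8, 1, 0, 6, 3, 7, 9]
After 4 (swap(6, 1)): [5, 6, 4, 8, 1, 0, 2, 3, 7, 9]
After 5 (rotate_left(7, 9, k=1)): [5, 6, 4, 8, 1, 0, 2, 7, 9, 3]
After 6 (reverse(6, 9)): [5, 6, 4, 8, 1, 0, 3, 9, 7, 2]
After 7 (rotate_left(6, 9, k=1)): [5, 6, 4, 8, 1, 0, 9, 7, 2, 3]
After 8 (rotate_left(0, 8, k=1)): [6, 4, 8, 1, 0, 9, 7, 2, 5, 3]
After 9 (reverse(2, 7)): [6, 4, 2, 7, 9, 0, 1, 8, 5, 3]
After 10 (swap(9, 7)): [6, 4, 2, 7, 9, 0, 1, 3, 5, 8]
After 11 (swap(2, 1)): [6, 2, 4, 7, 9, 0, 1, 3, 5, 8]
After 12 (swap(2, 1)): [6, 4, 2, 7, 9, 0, 1, 3, 5, 8]
After 13 (swap(6, 1)): [6, 1, 2, 7, 9, 0, 4, 3, 5, 8]
After 14 (swap(8, 9)): [6, 1, 2, 7, 9, 0, 4, 3, 8, 5]
After 15 (swap(0, 6)): [4, 1, 2, 7, 9, 0, 6, 3, 8, 5]
After 16 (swap(9, 5)): [4, 1, 2, 7, 9, 5, 6, 3, 8, 0]
After 17 (swap(9, 4)): [4, 1, 2, 7, 0, 5, 6, 3, 8, 9]
After 18 (swap(4, 0)): [0, 1, 2, 7, 4, 5, 6, 3, 8, 9]
After 19 (swap(7, 3)): [0, 1, 2, 3, 4, 5, 6, 7, 8, 9]

Answer: yes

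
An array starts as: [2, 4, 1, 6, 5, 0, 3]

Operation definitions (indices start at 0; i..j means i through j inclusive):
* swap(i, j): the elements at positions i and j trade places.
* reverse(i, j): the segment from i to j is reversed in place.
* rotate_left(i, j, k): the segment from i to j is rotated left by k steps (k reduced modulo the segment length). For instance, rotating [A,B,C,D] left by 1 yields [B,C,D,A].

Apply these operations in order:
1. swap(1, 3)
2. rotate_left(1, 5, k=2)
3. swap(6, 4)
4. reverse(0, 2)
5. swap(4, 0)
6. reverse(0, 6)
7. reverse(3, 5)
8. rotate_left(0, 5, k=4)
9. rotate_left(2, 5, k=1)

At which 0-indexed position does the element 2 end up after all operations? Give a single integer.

After 1 (swap(1, 3)): [2, 6, 1, 4, 5, 0, 3]
After 2 (rotate_left(1, 5, k=2)): [2, 4, 5, 0, 6, 1, 3]
After 3 (swap(6, 4)): [2, 4, 5, 0, 3, 1, 6]
After 4 (reverse(0, 2)): [5, 4, 2, 0, 3, 1, 6]
After 5 (swap(4, 0)): [3, 4, 2, 0, 5, 1, 6]
After 6 (reverse(0, 6)): [6, 1, 5, 0, 2, 4, 3]
After 7 (reverse(3, 5)): [6, 1, 5, 4, 2, 0, 3]
After 8 (rotate_left(0, 5, k=4)): [2, 0, 6, 1, 5, 4, 3]
After 9 (rotate_left(2, 5, k=1)): [2, 0, 1, 5, 4, 6, 3]

Answer: 0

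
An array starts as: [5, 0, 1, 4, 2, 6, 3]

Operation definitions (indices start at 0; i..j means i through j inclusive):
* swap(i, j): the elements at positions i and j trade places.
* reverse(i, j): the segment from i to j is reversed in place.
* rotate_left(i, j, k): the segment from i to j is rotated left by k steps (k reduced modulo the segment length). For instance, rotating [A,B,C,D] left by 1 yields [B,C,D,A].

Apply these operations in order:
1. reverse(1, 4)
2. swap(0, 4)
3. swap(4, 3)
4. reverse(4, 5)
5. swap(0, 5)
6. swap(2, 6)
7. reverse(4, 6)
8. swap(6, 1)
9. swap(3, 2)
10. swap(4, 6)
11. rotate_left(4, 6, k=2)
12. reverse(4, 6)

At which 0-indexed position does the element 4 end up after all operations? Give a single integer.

After 1 (reverse(1, 4)): [5, 2, 4, 1, 0, 6, 3]
After 2 (swap(0, 4)): [0, 2, 4, 1, 5, 6, 3]
After 3 (swap(4, 3)): [0, 2, 4, 5, 1, 6, 3]
After 4 (reverse(4, 5)): [0, 2, 4, 5, 6, 1, 3]
After 5 (swap(0, 5)): [1, 2, 4, 5, 6, 0, 3]
After 6 (swap(2, 6)): [1, 2, 3, 5, 6, 0, 4]
After 7 (reverse(4, 6)): [1, 2, 3, 5, 4, 0, 6]
After 8 (swap(6, 1)): [1, 6, 3, 5, 4, 0, 2]
After 9 (swap(3, 2)): [1, 6, 5, 3, 4, 0, 2]
After 10 (swap(4, 6)): [1, 6, 5, 3, 2, 0, 4]
After 11 (rotate_left(4, 6, k=2)): [1, 6, 5, 3, 4, 2, 0]
After 12 (reverse(4, 6)): [1, 6, 5, 3, 0, 2, 4]

Answer: 6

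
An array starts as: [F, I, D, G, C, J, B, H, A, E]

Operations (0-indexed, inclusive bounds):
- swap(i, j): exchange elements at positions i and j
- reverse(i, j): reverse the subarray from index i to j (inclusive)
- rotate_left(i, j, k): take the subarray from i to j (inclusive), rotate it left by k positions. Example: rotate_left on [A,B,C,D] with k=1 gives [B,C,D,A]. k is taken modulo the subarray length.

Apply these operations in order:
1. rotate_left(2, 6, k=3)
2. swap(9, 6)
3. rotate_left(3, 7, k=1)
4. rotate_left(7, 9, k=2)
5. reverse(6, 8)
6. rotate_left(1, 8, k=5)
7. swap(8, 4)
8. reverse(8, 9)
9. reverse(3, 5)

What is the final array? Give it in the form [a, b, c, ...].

Answer: [F, B, C, J, E, H, D, G, A, I]

Derivation:
After 1 (rotate_left(2, 6, k=3)): [F, I, J, B, D, G, C, H, A, E]
After 2 (swap(9, 6)): [F, I, J, B, D, G, E, H, A, C]
After 3 (rotate_left(3, 7, k=1)): [F, I, J, D, G, E, H, B, A, C]
After 4 (rotate_left(7, 9, k=2)): [F, I, J, D, G, E, H, C, B, A]
After 5 (reverse(6, 8)): [F, I, J, D, G, E, B, C, H, A]
After 6 (rotate_left(1, 8, k=5)): [F, B, C, H, I, J, D, G, E, A]
After 7 (swap(8, 4)): [F, B, C, H, E, J, D, G, I, A]
After 8 (reverse(8, 9)): [F, B, C, H, E, J, D, G, A, I]
After 9 (reverse(3, 5)): [F, B, C, J, E, H, D, G, A, I]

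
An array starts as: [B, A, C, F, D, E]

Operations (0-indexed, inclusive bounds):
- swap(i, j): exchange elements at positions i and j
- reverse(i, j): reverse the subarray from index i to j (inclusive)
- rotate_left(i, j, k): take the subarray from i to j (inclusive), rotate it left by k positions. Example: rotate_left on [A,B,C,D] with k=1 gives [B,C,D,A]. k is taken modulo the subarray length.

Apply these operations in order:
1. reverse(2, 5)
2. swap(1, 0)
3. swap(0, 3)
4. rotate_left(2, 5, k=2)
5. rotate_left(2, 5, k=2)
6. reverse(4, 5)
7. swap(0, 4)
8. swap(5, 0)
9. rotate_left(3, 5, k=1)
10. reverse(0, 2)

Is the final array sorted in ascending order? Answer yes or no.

After 1 (reverse(2, 5)): [B, A, E, D, F, C]
After 2 (swap(1, 0)): [A, B, E, D, F, C]
After 3 (swap(0, 3)): [D, B, E, A, F, C]
After 4 (rotate_left(2, 5, k=2)): [D, B, F, C, E, A]
After 5 (rotate_left(2, 5, k=2)): [D, B, E, A, F, C]
After 6 (reverse(4, 5)): [D, B, E, A, C, F]
After 7 (swap(0, 4)): [C, B, E, A, D, F]
After 8 (swap(5, 0)): [F, B, E, A, D, C]
After 9 (rotate_left(3, 5, k=1)): [F, B, E, D, C, A]
After 10 (reverse(0, 2)): [E, B, F, D, C, A]

Answer: no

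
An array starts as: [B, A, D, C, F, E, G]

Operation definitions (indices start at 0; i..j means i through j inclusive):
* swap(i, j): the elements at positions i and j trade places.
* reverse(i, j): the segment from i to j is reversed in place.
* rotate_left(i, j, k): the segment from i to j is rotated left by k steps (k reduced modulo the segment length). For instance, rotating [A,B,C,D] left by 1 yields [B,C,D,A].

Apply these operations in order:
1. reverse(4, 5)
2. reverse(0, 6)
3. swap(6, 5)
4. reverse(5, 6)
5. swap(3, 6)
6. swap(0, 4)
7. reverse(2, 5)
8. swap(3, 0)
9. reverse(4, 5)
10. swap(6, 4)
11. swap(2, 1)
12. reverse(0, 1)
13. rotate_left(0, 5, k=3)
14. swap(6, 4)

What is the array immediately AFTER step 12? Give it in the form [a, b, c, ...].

Answer: [A, G, F, D, C, B, E]

Derivation:
After 1 (reverse(4, 5)): [B, A, D, C, E, F, G]
After 2 (reverse(0, 6)): [G, F, E, C, D, A, B]
After 3 (swap(6, 5)): [G, F, E, C, D, B, A]
After 4 (reverse(5, 6)): [G, F, E, C, D, A, B]
After 5 (swap(3, 6)): [G, F, E, B, D, A, C]
After 6 (swap(0, 4)): [D, F, E, B, G, A, C]
After 7 (reverse(2, 5)): [D, F, A, G, B, E, C]
After 8 (swap(3, 0)): [G, F, A, D, B, E, C]
After 9 (reverse(4, 5)): [G, F, A, D, E, B, C]
After 10 (swap(6, 4)): [G, F, A, D, C, B, E]
After 11 (swap(2, 1)): [G, A, F, D, C, B, E]
After 12 (reverse(0, 1)): [A, G, F, D, C, B, E]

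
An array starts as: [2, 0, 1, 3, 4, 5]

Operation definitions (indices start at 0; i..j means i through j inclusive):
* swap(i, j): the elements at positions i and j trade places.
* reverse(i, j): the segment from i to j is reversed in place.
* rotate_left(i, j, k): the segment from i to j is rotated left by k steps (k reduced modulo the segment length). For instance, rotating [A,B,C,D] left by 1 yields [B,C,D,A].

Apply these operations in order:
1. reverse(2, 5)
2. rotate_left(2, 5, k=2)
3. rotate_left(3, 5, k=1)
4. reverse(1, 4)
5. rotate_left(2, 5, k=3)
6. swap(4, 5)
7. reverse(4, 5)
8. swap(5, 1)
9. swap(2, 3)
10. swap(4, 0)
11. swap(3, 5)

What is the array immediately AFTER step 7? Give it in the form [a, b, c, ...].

After 1 (reverse(2, 5)): [2, 0, 5, 4, 3, 1]
After 2 (rotate_left(2, 5, k=2)): [2, 0, 3, 1, 5, 4]
After 3 (rotate_left(3, 5, k=1)): [2, 0, 3, 5, 4, 1]
After 4 (reverse(1, 4)): [2, 4, 5, 3, 0, 1]
After 5 (rotate_left(2, 5, k=3)): [2, 4, 1, 5, 3, 0]
After 6 (swap(4, 5)): [2, 4, 1, 5, 0, 3]
After 7 (reverse(4, 5)): [2, 4, 1, 5, 3, 0]

Answer: [2, 4, 1, 5, 3, 0]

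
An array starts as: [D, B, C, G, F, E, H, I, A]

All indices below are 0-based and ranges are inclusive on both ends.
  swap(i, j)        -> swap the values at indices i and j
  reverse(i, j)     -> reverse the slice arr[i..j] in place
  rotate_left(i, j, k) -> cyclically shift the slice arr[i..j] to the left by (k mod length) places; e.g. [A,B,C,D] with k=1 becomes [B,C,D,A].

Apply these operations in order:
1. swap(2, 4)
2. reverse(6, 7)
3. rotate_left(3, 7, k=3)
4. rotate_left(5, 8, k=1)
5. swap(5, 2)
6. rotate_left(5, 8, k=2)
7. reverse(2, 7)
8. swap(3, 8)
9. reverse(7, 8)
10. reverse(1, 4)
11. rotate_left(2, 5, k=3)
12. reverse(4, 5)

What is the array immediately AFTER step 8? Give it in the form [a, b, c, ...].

Answer: [D, B, F, E, A, H, I, C, G]

Derivation:
After 1 (swap(2, 4)): [D, B, F, G, C, E, H, I, A]
After 2 (reverse(6, 7)): [D, B, F, G, C, E, I, H, A]
After 3 (rotate_left(3, 7, k=3)): [D, B, F, I, H, G, C, E, A]
After 4 (rotate_left(5, 8, k=1)): [D, B, F, I, H, C, E, A, G]
After 5 (swap(5, 2)): [D, B, C, I, H, F, E, A, G]
After 6 (rotate_left(5, 8, k=2)): [D, B, C, I, H, A, G, F, E]
After 7 (reverse(2, 7)): [D, B, F, G, A, H, I, C, E]
After 8 (swap(3, 8)): [D, B, F, E, A, H, I, C, G]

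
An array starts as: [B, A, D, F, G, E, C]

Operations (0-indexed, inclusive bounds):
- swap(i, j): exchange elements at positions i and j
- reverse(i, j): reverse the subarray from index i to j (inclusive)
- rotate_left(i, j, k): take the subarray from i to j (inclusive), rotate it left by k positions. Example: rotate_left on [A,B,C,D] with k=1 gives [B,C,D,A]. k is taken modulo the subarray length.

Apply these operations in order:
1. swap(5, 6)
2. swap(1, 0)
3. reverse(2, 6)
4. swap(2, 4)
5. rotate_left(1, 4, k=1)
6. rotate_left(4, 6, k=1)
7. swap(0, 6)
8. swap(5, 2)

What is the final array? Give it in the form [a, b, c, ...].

After 1 (swap(5, 6)): [B, A, D, F, G, C, E]
After 2 (swap(1, 0)): [A, B, D, F, G, C, E]
After 3 (reverse(2, 6)): [A, B, E, C, G, F, D]
After 4 (swap(2, 4)): [A, B, G, C, E, F, D]
After 5 (rotate_left(1, 4, k=1)): [A, G, C, E, B, F, D]
After 6 (rotate_left(4, 6, k=1)): [A, G, C, E, F, D, B]
After 7 (swap(0, 6)): [B, G, C, E, F, D, A]
After 8 (swap(5, 2)): [B, G, D, E, F, C, A]

Answer: [B, G, D, E, F, C, A]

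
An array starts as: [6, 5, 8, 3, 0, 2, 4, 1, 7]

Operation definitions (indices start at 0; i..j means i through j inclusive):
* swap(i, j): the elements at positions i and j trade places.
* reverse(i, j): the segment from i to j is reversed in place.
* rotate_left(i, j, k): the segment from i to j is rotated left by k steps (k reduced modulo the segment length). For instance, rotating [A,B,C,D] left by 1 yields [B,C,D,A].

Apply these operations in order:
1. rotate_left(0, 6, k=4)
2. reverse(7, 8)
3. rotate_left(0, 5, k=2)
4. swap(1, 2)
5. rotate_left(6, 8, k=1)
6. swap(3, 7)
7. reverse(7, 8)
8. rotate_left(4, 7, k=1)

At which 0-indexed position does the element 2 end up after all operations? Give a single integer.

After 1 (rotate_left(0, 6, k=4)): [0, 2, 4, 6, 5, 8, 3, 1, 7]
After 2 (reverse(7, 8)): [0, 2, 4, 6, 5, 8, 3, 7, 1]
After 3 (rotate_left(0, 5, k=2)): [4, 6, 5, 8, 0, 2, 3, 7, 1]
After 4 (swap(1, 2)): [4, 5, 6, 8, 0, 2, 3, 7, 1]
After 5 (rotate_left(6, 8, k=1)): [4, 5, 6, 8, 0, 2, 7, 1, 3]
After 6 (swap(3, 7)): [4, 5, 6, 1, 0, 2, 7, 8, 3]
After 7 (reverse(7, 8)): [4, 5, 6, 1, 0, 2, 7, 3, 8]
After 8 (rotate_left(4, 7, k=1)): [4, 5, 6, 1, 2, 7, 3, 0, 8]

Answer: 4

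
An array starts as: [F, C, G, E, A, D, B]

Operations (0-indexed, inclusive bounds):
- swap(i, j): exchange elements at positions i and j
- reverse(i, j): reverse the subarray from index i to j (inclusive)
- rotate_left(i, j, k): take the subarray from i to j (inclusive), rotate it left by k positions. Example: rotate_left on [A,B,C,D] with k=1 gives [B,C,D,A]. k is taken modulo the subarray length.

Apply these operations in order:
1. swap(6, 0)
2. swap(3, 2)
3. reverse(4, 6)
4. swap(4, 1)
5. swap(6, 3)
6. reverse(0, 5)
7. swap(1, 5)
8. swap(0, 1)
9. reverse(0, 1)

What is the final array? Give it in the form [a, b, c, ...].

Answer: [D, B, A, E, F, C, G]

Derivation:
After 1 (swap(6, 0)): [B, C, G, E, A, D, F]
After 2 (swap(3, 2)): [B, C, E, G, A, D, F]
After 3 (reverse(4, 6)): [B, C, E, G, F, D, A]
After 4 (swap(4, 1)): [B, F, E, G, C, D, A]
After 5 (swap(6, 3)): [B, F, E, A, C, D, G]
After 6 (reverse(0, 5)): [D, C, A, E, F, B, G]
After 7 (swap(1, 5)): [D, B, A, E, F, C, G]
After 8 (swap(0, 1)): [B, D, A, E, F, C, G]
After 9 (reverse(0, 1)): [D, B, A, E, F, C, G]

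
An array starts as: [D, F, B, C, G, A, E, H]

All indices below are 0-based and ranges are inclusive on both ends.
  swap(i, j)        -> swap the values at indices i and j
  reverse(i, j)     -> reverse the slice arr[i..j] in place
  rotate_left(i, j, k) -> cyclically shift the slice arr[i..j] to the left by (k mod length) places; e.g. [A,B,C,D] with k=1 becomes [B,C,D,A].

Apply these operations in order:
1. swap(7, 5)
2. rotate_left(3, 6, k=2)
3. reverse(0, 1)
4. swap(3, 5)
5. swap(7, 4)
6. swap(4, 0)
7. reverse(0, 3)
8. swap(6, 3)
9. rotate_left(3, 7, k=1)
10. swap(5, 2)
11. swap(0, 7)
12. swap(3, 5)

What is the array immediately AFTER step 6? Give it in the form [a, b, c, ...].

After 1 (swap(7, 5)): [D, F, B, C, G, H, E, A]
After 2 (rotate_left(3, 6, k=2)): [D, F, B, H, E, C, G, A]
After 3 (reverse(0, 1)): [F, D, B, H, E, C, G, A]
After 4 (swap(3, 5)): [F, D, B, C, E, H, G, A]
After 5 (swap(7, 4)): [F, D, B, C, A, H, G, E]
After 6 (swap(4, 0)): [A, D, B, C, F, H, G, E]

Answer: [A, D, B, C, F, H, G, E]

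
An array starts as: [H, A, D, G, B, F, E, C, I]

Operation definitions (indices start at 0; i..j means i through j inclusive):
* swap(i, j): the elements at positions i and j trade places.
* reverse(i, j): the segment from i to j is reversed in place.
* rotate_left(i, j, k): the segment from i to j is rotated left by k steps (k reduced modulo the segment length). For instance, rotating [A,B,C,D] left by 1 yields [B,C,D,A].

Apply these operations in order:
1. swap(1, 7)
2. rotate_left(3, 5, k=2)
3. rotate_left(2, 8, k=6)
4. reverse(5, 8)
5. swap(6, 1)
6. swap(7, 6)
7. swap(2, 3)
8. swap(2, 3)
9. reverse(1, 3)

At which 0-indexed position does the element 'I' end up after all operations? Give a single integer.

After 1 (swap(1, 7)): [H, C, D, G, B, F, E, A, I]
After 2 (rotate_left(3, 5, k=2)): [H, C, D, F, G, B, E, A, I]
After 3 (rotate_left(2, 8, k=6)): [H, C, I, D, F, G, B, E, A]
After 4 (reverse(5, 8)): [H, C, I, D, F, A, E, B, G]
After 5 (swap(6, 1)): [H, E, I, D, F, A, C, B, G]
After 6 (swap(7, 6)): [H, E, I, D, F, A, B, C, G]
After 7 (swap(2, 3)): [H, E, D, I, F, A, B, C, G]
After 8 (swap(2, 3)): [H, E, I, D, F, A, B, C, G]
After 9 (reverse(1, 3)): [H, D, I, E, F, A, B, C, G]

Answer: 2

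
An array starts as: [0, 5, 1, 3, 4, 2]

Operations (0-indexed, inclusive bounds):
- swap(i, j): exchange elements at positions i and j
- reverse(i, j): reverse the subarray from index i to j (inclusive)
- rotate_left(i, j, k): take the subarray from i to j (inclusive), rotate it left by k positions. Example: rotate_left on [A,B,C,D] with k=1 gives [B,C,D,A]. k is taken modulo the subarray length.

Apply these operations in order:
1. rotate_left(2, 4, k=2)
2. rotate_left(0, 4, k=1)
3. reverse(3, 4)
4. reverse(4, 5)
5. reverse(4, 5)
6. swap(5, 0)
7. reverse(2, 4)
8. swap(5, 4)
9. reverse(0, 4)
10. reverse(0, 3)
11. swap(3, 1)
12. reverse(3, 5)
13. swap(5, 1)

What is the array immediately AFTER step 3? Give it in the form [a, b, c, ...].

After 1 (rotate_left(2, 4, k=2)): [0, 5, 4, 1, 3, 2]
After 2 (rotate_left(0, 4, k=1)): [5, 4, 1, 3, 0, 2]
After 3 (reverse(3, 4)): [5, 4, 1, 0, 3, 2]

Answer: [5, 4, 1, 0, 3, 2]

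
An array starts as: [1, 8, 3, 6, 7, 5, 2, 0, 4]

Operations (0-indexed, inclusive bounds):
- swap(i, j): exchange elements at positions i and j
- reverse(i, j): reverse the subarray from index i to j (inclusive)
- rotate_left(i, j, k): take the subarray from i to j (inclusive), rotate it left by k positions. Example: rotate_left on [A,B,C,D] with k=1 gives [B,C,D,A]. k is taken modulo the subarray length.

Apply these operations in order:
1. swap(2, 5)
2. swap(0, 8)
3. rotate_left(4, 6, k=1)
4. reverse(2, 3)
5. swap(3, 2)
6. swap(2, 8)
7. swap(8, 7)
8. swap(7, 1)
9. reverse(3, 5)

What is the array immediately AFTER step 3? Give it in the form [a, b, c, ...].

Answer: [4, 8, 5, 6, 3, 2, 7, 0, 1]

Derivation:
After 1 (swap(2, 5)): [1, 8, 5, 6, 7, 3, 2, 0, 4]
After 2 (swap(0, 8)): [4, 8, 5, 6, 7, 3, 2, 0, 1]
After 3 (rotate_left(4, 6, k=1)): [4, 8, 5, 6, 3, 2, 7, 0, 1]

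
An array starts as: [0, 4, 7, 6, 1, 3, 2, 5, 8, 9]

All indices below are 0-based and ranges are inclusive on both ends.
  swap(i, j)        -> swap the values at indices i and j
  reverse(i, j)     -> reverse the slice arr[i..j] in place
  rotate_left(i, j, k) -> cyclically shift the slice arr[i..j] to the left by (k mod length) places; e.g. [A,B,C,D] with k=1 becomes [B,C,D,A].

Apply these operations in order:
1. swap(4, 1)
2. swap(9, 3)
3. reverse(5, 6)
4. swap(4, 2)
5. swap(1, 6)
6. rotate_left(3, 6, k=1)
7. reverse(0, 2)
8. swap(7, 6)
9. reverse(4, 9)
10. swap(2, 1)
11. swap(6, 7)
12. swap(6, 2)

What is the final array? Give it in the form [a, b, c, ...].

Answer: [4, 0, 5, 7, 6, 8, 3, 9, 1, 2]

Derivation:
After 1 (swap(4, 1)): [0, 1, 7, 6, 4, 3, 2, 5, 8, 9]
After 2 (swap(9, 3)): [0, 1, 7, 9, 4, 3, 2, 5, 8, 6]
After 3 (reverse(5, 6)): [0, 1, 7, 9, 4, 2, 3, 5, 8, 6]
After 4 (swap(4, 2)): [0, 1, 4, 9, 7, 2, 3, 5, 8, 6]
After 5 (swap(1, 6)): [0, 3, 4, 9, 7, 2, 1, 5, 8, 6]
After 6 (rotate_left(3, 6, k=1)): [0, 3, 4, 7, 2, 1, 9, 5, 8, 6]
After 7 (reverse(0, 2)): [4, 3, 0, 7, 2, 1, 9, 5, 8, 6]
After 8 (swap(7, 6)): [4, 3, 0, 7, 2, 1, 5, 9, 8, 6]
After 9 (reverse(4, 9)): [4, 3, 0, 7, 6, 8, 9, 5, 1, 2]
After 10 (swap(2, 1)): [4, 0, 3, 7, 6, 8, 9, 5, 1, 2]
After 11 (swap(6, 7)): [4, 0, 3, 7, 6, 8, 5, 9, 1, 2]
After 12 (swap(6, 2)): [4, 0, 5, 7, 6, 8, 3, 9, 1, 2]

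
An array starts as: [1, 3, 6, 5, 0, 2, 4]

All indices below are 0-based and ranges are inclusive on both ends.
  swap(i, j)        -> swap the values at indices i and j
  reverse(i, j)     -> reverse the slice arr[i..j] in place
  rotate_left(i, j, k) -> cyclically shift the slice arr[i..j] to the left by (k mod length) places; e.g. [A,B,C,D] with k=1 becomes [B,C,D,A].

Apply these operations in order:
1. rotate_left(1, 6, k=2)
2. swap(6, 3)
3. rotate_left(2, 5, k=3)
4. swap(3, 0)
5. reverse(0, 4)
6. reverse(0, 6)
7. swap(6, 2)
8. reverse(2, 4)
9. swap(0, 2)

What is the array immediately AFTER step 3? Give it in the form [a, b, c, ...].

Answer: [1, 5, 3, 0, 6, 4, 2]

Derivation:
After 1 (rotate_left(1, 6, k=2)): [1, 5, 0, 2, 4, 3, 6]
After 2 (swap(6, 3)): [1, 5, 0, 6, 4, 3, 2]
After 3 (rotate_left(2, 5, k=3)): [1, 5, 3, 0, 6, 4, 2]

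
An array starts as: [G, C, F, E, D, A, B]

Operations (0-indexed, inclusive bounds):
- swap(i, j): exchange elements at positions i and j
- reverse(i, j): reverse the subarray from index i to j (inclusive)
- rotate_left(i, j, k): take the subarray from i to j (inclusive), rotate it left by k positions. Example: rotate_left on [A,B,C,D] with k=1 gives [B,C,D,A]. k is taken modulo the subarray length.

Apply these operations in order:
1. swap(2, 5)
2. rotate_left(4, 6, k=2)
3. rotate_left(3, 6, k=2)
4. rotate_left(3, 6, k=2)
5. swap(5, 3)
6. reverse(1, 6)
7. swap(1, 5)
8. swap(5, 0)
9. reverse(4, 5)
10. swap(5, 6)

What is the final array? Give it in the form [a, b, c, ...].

Answer: [F, A, E, B, G, C, D]

Derivation:
After 1 (swap(2, 5)): [G, C, A, E, D, F, B]
After 2 (rotate_left(4, 6, k=2)): [G, C, A, E, B, D, F]
After 3 (rotate_left(3, 6, k=2)): [G, C, A, D, F, E, B]
After 4 (rotate_left(3, 6, k=2)): [G, C, A, E, B, D, F]
After 5 (swap(5, 3)): [G, C, A, D, B, E, F]
After 6 (reverse(1, 6)): [G, F, E, B, D, A, C]
After 7 (swap(1, 5)): [G, A, E, B, D, F, C]
After 8 (swap(5, 0)): [F, A, E, B, D, G, C]
After 9 (reverse(4, 5)): [F, A, E, B, G, D, C]
After 10 (swap(5, 6)): [F, A, E, B, G, C, D]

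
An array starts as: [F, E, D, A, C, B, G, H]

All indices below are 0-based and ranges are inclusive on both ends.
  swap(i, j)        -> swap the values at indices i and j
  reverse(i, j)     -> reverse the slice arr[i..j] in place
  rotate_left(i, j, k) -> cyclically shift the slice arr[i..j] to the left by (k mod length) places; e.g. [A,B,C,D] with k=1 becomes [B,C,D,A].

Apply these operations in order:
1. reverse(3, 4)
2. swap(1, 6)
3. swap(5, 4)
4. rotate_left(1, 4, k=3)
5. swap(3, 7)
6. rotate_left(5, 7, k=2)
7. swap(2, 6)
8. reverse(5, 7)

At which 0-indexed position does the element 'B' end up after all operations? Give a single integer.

Answer: 1

Derivation:
After 1 (reverse(3, 4)): [F, E, D, C, A, B, G, H]
After 2 (swap(1, 6)): [F, G, D, C, A, B, E, H]
After 3 (swap(5, 4)): [F, G, D, C, B, A, E, H]
After 4 (rotate_left(1, 4, k=3)): [F, B, G, D, C, A, E, H]
After 5 (swap(3, 7)): [F, B, G, H, C, A, E, D]
After 6 (rotate_left(5, 7, k=2)): [F, B, G, H, C, D, A, E]
After 7 (swap(2, 6)): [F, B, A, H, C, D, G, E]
After 8 (reverse(5, 7)): [F, B, A, H, C, E, G, D]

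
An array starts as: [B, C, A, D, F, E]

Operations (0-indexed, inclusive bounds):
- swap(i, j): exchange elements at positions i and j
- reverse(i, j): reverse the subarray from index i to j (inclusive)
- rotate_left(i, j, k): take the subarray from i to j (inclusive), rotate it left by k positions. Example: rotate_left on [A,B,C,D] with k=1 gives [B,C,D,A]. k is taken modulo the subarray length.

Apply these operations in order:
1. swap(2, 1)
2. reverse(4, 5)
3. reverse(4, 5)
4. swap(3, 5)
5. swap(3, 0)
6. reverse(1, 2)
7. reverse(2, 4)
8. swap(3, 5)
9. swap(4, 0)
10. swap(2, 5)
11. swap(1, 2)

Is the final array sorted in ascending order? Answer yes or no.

Answer: yes

Derivation:
After 1 (swap(2, 1)): [B, A, C, D, F, E]
After 2 (reverse(4, 5)): [B, A, C, D, E, F]
After 3 (reverse(4, 5)): [B, A, C, D, F, E]
After 4 (swap(3, 5)): [B, A, C, E, F, D]
After 5 (swap(3, 0)): [E, A, C, B, F, D]
After 6 (reverse(1, 2)): [E, C, A, B, F, D]
After 7 (reverse(2, 4)): [E, C, F, B, A, D]
After 8 (swap(3, 5)): [E, C, F, D, A, B]
After 9 (swap(4, 0)): [A, C, F, D, E, B]
After 10 (swap(2, 5)): [A, C, B, D, E, F]
After 11 (swap(1, 2)): [A, B, C, D, E, F]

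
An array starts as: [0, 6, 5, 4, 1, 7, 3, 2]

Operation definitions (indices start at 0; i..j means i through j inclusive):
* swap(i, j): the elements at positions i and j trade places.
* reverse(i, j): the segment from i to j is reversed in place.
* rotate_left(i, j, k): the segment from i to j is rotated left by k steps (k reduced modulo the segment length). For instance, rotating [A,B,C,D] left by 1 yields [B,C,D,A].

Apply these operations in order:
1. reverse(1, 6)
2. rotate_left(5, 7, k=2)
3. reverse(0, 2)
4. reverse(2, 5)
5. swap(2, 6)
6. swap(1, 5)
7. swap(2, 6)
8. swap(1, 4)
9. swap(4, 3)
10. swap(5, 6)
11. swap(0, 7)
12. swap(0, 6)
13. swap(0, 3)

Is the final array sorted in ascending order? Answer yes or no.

After 1 (reverse(1, 6)): [0, 3, 7, 1, 4, 5, 6, 2]
After 2 (rotate_left(5, 7, k=2)): [0, 3, 7, 1, 4, 2, 5, 6]
After 3 (reverse(0, 2)): [7, 3, 0, 1, 4, 2, 5, 6]
After 4 (reverse(2, 5)): [7, 3, 2, 4, 1, 0, 5, 6]
After 5 (swap(2, 6)): [7, 3, 5, 4, 1, 0, 2, 6]
After 6 (swap(1, 5)): [7, 0, 5, 4, 1, 3, 2, 6]
After 7 (swap(2, 6)): [7, 0, 2, 4, 1, 3, 5, 6]
After 8 (swap(1, 4)): [7, 1, 2, 4, 0, 3, 5, 6]
After 9 (swap(4, 3)): [7, 1, 2, 0, 4, 3, 5, 6]
After 10 (swap(5, 6)): [7, 1, 2, 0, 4, 5, 3, 6]
After 11 (swap(0, 7)): [6, 1, 2, 0, 4, 5, 3, 7]
After 12 (swap(0, 6)): [3, 1, 2, 0, 4, 5, 6, 7]
After 13 (swap(0, 3)): [0, 1, 2, 3, 4, 5, 6, 7]

Answer: yes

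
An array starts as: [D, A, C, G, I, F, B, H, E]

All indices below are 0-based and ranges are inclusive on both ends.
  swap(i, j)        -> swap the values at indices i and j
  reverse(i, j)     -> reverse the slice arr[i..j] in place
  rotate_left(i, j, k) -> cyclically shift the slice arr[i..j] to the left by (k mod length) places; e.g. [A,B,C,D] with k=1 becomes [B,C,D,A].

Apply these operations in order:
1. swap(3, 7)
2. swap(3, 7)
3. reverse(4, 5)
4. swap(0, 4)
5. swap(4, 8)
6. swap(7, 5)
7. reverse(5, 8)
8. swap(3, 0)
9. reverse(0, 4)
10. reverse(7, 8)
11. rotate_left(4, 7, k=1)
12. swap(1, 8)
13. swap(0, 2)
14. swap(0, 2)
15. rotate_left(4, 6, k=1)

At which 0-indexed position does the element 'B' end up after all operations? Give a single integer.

After 1 (swap(3, 7)): [D, A, C, H, I, F, B, G, E]
After 2 (swap(3, 7)): [D, A, C, G, I, F, B, H, E]
After 3 (reverse(4, 5)): [D, A, C, G, F, I, B, H, E]
After 4 (swap(0, 4)): [F, A, C, G, D, I, B, H, E]
After 5 (swap(4, 8)): [F, A, C, G, E, I, B, H, D]
After 6 (swap(7, 5)): [F, A, C, G, E, H, B, I, D]
After 7 (reverse(5, 8)): [F, A, C, G, E, D, I, B, H]
After 8 (swap(3, 0)): [G, A, C, F, E, D, I, B, H]
After 9 (reverse(0, 4)): [E, F, C, A, G, D, I, B, H]
After 10 (reverse(7, 8)): [E, F, C, A, G, D, I, H, B]
After 11 (rotate_left(4, 7, k=1)): [E, F, C, A, D, I, H, G, B]
After 12 (swap(1, 8)): [E, B, C, A, D, I, H, G, F]
After 13 (swap(0, 2)): [C, B, E, A, D, I, H, G, F]
After 14 (swap(0, 2)): [E, B, C, A, D, I, H, G, F]
After 15 (rotate_left(4, 6, k=1)): [E, B, C, A, I, H, D, G, F]

Answer: 1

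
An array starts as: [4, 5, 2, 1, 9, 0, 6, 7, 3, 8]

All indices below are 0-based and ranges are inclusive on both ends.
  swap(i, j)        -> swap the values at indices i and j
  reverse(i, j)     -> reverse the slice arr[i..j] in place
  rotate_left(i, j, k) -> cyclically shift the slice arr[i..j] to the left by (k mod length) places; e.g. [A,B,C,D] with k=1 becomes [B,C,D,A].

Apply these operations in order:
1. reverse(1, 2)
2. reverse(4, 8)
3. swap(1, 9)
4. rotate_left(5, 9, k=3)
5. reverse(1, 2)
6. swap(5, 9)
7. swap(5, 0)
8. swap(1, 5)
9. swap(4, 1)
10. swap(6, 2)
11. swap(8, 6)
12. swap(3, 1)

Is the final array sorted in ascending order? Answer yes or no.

After 1 (reverse(1, 2)): [4, 2, 5, 1, 9, 0, 6, 7, 3, 8]
After 2 (reverse(4, 8)): [4, 2, 5, 1, 3, 7, 6, 0, 9, 8]
After 3 (swap(1, 9)): [4, 8, 5, 1, 3, 7, 6, 0, 9, 2]
After 4 (rotate_left(5, 9, k=3)): [4, 8, 5, 1, 3, 9, 2, 7, 6, 0]
After 5 (reverse(1, 2)): [4, 5, 8, 1, 3, 9, 2, 7, 6, 0]
After 6 (swap(5, 9)): [4, 5, 8, 1, 3, 0, 2, 7, 6, 9]
After 7 (swap(5, 0)): [0, 5, 8, 1, 3, 4, 2, 7, 6, 9]
After 8 (swap(1, 5)): [0, 4, 8, 1, 3, 5, 2, 7, 6, 9]
After 9 (swap(4, 1)): [0, 3, 8, 1, 4, 5, 2, 7, 6, 9]
After 10 (swap(6, 2)): [0, 3, 2, 1, 4, 5, 8, 7, 6, 9]
After 11 (swap(8, 6)): [0, 3, 2, 1, 4, 5, 6, 7, 8, 9]
After 12 (swap(3, 1)): [0, 1, 2, 3, 4, 5, 6, 7, 8, 9]

Answer: yes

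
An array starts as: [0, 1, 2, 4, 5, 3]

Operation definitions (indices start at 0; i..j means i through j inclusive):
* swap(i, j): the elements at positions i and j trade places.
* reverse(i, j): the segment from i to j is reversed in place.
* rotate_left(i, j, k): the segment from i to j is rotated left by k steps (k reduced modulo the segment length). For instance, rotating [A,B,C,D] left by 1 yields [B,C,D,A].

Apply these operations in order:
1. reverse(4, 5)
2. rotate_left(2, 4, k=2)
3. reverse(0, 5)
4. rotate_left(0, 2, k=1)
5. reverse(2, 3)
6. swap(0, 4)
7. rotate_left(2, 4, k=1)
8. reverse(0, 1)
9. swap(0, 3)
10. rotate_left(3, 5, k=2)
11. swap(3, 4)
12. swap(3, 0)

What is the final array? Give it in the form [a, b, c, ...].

After 1 (reverse(4, 5)): [0, 1, 2, 4, 3, 5]
After 2 (rotate_left(2, 4, k=2)): [0, 1, 3, 2, 4, 5]
After 3 (reverse(0, 5)): [5, 4, 2, 3, 1, 0]
After 4 (rotate_left(0, 2, k=1)): [4, 2, 5, 3, 1, 0]
After 5 (reverse(2, 3)): [4, 2, 3, 5, 1, 0]
After 6 (swap(0, 4)): [1, 2, 3, 5, 4, 0]
After 7 (rotate_left(2, 4, k=1)): [1, 2, 5, 4, 3, 0]
After 8 (reverse(0, 1)): [2, 1, 5, 4, 3, 0]
After 9 (swap(0, 3)): [4, 1, 5, 2, 3, 0]
After 10 (rotate_left(3, 5, k=2)): [4, 1, 5, 0, 2, 3]
After 11 (swap(3, 4)): [4, 1, 5, 2, 0, 3]
After 12 (swap(3, 0)): [2, 1, 5, 4, 0, 3]

Answer: [2, 1, 5, 4, 0, 3]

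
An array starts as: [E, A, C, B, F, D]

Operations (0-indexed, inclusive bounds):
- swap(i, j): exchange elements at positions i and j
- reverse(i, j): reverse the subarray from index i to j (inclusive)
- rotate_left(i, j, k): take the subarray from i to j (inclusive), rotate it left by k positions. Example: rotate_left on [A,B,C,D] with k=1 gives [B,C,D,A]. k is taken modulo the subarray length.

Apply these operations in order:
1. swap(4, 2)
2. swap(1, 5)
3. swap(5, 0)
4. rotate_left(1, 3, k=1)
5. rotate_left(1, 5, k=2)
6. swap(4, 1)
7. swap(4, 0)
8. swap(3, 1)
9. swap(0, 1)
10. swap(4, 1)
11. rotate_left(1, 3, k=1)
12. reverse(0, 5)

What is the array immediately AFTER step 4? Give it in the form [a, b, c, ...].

After 1 (swap(4, 2)): [E, A, F, B, C, D]
After 2 (swap(1, 5)): [E, D, F, B, C, A]
After 3 (swap(5, 0)): [A, D, F, B, C, E]
After 4 (rotate_left(1, 3, k=1)): [A, F, B, D, C, E]

Answer: [A, F, B, D, C, E]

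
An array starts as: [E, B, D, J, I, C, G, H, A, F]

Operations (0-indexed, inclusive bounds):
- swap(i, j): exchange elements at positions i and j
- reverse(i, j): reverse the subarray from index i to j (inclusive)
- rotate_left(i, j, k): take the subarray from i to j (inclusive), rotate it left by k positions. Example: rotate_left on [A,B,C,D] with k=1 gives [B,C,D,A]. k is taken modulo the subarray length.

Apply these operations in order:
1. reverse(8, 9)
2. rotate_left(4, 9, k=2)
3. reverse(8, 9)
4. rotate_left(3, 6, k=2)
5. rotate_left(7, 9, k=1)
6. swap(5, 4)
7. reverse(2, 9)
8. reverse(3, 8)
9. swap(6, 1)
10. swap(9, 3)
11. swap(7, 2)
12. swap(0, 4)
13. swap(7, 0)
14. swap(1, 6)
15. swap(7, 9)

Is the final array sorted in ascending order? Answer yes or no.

After 1 (reverse(8, 9)): [E, B, D, J, I, C, G, H, F, A]
After 2 (rotate_left(4, 9, k=2)): [E, B, D, J, G, H, F, A, I, C]
After 3 (reverse(8, 9)): [E, B, D, J, G, H, F, A, C, I]
After 4 (rotate_left(3, 6, k=2)): [E, B, D, H, F, J, G, A, C, I]
After 5 (rotate_left(7, 9, k=1)): [E, B, D, H, F, J, G, C, I, A]
After 6 (swap(5, 4)): [E, B, D, H, J, F, G, C, I, A]
After 7 (reverse(2, 9)): [E, B, A, I, C, G, F, J, H, D]
After 8 (reverse(3, 8)): [E, B, A, H, J, F, G, C, I, D]
After 9 (swap(6, 1)): [E, G, A, H, J, F, B, C, I, D]
After 10 (swap(9, 3)): [E, G, A, D, J, F, B, C, I, H]
After 11 (swap(7, 2)): [E, G, C, D, J, F, B, A, I, H]
After 12 (swap(0, 4)): [J, G, C, D, E, F, B, A, I, H]
After 13 (swap(7, 0)): [A, G, C, D, E, F, B, J, I, H]
After 14 (swap(1, 6)): [A, B, C, D, E, F, G, J, I, H]
After 15 (swap(7, 9)): [A, B, C, D, E, F, G, H, I, J]

Answer: yes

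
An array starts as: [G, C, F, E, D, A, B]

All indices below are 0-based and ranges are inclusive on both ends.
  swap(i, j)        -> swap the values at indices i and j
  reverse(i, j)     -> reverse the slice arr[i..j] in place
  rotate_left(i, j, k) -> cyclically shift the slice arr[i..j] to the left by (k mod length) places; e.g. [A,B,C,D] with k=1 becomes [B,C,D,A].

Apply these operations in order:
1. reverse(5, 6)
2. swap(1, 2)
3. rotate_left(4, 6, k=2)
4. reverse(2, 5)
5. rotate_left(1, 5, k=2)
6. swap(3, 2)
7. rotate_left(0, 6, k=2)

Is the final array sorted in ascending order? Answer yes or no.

Answer: no

Derivation:
After 1 (reverse(5, 6)): [G, C, F, E, D, B, A]
After 2 (swap(1, 2)): [G, F, C, E, D, B, A]
After 3 (rotate_left(4, 6, k=2)): [G, F, C, E, A, D, B]
After 4 (reverse(2, 5)): [G, F, D, A, E, C, B]
After 5 (rotate_left(1, 5, k=2)): [G, A, E, C, F, D, B]
After 6 (swap(3, 2)): [G, A, C, E, F, D, B]
After 7 (rotate_left(0, 6, k=2)): [C, E, F, D, B, G, A]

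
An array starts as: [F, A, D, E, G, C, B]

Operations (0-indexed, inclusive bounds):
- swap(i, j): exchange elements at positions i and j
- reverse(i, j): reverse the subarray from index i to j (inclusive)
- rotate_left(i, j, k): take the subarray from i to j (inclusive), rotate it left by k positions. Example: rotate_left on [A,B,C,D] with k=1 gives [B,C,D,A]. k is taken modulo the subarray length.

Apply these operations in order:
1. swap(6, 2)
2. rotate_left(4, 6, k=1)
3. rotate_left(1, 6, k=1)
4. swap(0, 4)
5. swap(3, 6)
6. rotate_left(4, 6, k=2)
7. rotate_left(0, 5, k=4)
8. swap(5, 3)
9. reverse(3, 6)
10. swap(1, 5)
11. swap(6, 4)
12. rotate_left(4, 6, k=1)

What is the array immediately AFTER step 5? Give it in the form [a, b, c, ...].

After 1 (swap(6, 2)): [F, A, B, E, G, C, D]
After 2 (rotate_left(4, 6, k=1)): [F, A, B, E, C, D, G]
After 3 (rotate_left(1, 6, k=1)): [F, B, E, C, D, G, A]
After 4 (swap(0, 4)): [D, B, E, C, F, G, A]
After 5 (swap(3, 6)): [D, B, E, A, F, G, C]

Answer: [D, B, E, A, F, G, C]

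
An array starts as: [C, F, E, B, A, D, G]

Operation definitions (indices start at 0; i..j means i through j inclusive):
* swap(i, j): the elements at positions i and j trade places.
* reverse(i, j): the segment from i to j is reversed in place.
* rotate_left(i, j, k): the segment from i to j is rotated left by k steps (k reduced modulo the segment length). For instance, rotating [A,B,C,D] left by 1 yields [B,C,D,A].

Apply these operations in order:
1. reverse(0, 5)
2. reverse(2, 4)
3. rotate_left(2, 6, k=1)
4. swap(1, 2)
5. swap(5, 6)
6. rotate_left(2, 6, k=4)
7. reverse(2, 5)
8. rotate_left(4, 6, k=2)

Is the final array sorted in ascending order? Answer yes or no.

Answer: no

Derivation:
After 1 (reverse(0, 5)): [D, A, B, E, F, C, G]
After 2 (reverse(2, 4)): [D, A, F, E, B, C, G]
After 3 (rotate_left(2, 6, k=1)): [D, A, E, B, C, G, F]
After 4 (swap(1, 2)): [D, E, A, B, C, G, F]
After 5 (swap(5, 6)): [D, E, A, B, C, F, G]
After 6 (rotate_left(2, 6, k=4)): [D, E, G, A, B, C, F]
After 7 (reverse(2, 5)): [D, E, C, B, A, G, F]
After 8 (rotate_left(4, 6, k=2)): [D, E, C, B, F, A, G]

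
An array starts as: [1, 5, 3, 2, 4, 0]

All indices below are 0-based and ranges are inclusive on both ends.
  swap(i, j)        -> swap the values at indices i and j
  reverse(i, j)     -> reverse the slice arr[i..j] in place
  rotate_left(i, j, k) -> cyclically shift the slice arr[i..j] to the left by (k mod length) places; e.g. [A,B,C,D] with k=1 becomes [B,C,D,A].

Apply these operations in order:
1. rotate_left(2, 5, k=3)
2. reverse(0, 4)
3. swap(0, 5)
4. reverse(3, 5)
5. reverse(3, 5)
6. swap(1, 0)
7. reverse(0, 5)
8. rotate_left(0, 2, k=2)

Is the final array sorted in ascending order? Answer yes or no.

Answer: no

Derivation:
After 1 (rotate_left(2, 5, k=3)): [1, 5, 0, 3, 2, 4]
After 2 (reverse(0, 4)): [2, 3, 0, 5, 1, 4]
After 3 (swap(0, 5)): [4, 3, 0, 5, 1, 2]
After 4 (reverse(3, 5)): [4, 3, 0, 2, 1, 5]
After 5 (reverse(3, 5)): [4, 3, 0, 5, 1, 2]
After 6 (swap(1, 0)): [3, 4, 0, 5, 1, 2]
After 7 (reverse(0, 5)): [2, 1, 5, 0, 4, 3]
After 8 (rotate_left(0, 2, k=2)): [5, 2, 1, 0, 4, 3]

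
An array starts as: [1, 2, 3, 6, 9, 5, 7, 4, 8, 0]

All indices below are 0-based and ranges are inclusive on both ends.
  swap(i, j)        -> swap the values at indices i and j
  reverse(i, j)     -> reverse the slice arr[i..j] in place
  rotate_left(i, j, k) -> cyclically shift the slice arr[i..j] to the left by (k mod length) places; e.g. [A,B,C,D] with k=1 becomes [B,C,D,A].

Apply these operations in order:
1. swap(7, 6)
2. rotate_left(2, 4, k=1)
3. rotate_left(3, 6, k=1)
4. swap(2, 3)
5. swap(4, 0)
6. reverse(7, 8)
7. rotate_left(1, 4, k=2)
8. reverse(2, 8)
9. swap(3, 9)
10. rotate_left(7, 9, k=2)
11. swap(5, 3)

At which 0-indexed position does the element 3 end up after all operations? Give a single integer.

After 1 (swap(7, 6)): [1, 2, 3, 6, 9, 5, 4, 7, 8, 0]
After 2 (rotate_left(2, 4, k=1)): [1, 2, 6, 9, 3, 5, 4, 7, 8, 0]
After 3 (rotate_left(3, 6, k=1)): [1, 2, 6, 3, 5, 4, 9, 7, 8, 0]
After 4 (swap(2, 3)): [1, 2, 3, 6, 5, 4, 9, 7, 8, 0]
After 5 (swap(4, 0)): [5, 2, 3, 6, 1, 4, 9, 7, 8, 0]
After 6 (reverse(7, 8)): [5, 2, 3, 6, 1, 4, 9, 8, 7, 0]
After 7 (rotate_left(1, 4, k=2)): [5, 6, 1, 2, 3, 4, 9, 8, 7, 0]
After 8 (reverse(2, 8)): [5, 6, 7, 8, 9, 4, 3, 2, 1, 0]
After 9 (swap(3, 9)): [5, 6, 7, 0, 9, 4, 3, 2, 1, 8]
After 10 (rotate_left(7, 9, k=2)): [5, 6, 7, 0, 9, 4, 3, 8, 2, 1]
After 11 (swap(5, 3)): [5, 6, 7, 4, 9, 0, 3, 8, 2, 1]

Answer: 6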